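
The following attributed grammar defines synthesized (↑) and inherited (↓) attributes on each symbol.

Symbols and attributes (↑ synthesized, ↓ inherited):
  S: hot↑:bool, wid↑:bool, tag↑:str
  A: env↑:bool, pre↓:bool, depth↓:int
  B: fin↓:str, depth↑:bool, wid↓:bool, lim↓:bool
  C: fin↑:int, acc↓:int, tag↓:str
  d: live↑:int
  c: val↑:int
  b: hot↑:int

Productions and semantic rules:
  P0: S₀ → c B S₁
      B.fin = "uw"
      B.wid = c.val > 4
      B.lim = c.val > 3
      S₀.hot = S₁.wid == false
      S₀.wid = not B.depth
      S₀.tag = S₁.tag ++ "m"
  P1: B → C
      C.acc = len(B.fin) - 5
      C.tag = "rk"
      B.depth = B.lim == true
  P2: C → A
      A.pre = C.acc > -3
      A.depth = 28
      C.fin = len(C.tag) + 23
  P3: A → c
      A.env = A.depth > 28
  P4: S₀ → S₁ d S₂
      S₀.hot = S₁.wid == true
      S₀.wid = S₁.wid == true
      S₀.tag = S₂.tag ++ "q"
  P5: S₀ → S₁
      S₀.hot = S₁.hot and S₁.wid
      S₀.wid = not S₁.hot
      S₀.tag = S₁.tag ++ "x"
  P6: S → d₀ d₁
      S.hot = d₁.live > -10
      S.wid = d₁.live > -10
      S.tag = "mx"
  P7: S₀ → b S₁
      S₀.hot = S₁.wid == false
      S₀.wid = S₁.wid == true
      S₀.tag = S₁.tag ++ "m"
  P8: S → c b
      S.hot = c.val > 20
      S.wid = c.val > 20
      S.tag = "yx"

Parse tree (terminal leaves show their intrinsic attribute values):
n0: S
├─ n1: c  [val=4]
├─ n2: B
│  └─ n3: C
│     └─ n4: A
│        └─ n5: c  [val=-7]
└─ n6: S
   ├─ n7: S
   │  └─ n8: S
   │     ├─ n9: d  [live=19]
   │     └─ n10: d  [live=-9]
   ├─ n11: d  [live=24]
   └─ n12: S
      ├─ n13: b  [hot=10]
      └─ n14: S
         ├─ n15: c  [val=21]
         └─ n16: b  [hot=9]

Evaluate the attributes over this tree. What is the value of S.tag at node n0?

1. n1.val = 4  [terminal]
2. n2.fin = "uw"  ["uw"]
3. n2.wid = false  [c.val > 4]
4. n2.lim = true  [c.val > 3]
5. n3.acc = -3  [len(B.fin) - 5]
6. n3.tag = "rk"  ["rk"]
7. n4.pre = false  [C.acc > -3]
8. n4.depth = 28  [28]
9. n5.val = -7  [terminal]
10. n4.env = false  [A.depth > 28]
11. n3.fin = 25  [len(C.tag) + 23]
12. n2.depth = true  [B.lim == true]
13. n9.live = 19  [terminal]
14. n10.live = -9  [terminal]
15. n8.hot = true  [d₁.live > -10]
16. n8.wid = true  [d₁.live > -10]
17. n8.tag = "mx"  ["mx"]
18. n7.hot = true  [S₁.hot and S₁.wid]
19. n7.wid = false  [not S₁.hot]
20. n7.tag = "mxx"  [S₁.tag ++ "x"]
21. n11.live = 24  [terminal]
22. n13.hot = 10  [terminal]
23. n15.val = 21  [terminal]
24. n16.hot = 9  [terminal]
25. n14.hot = true  [c.val > 20]
26. n14.wid = true  [c.val > 20]
27. n14.tag = "yx"  ["yx"]
28. n12.hot = false  [S₁.wid == false]
29. n12.wid = true  [S₁.wid == true]
30. n12.tag = "yxm"  [S₁.tag ++ "m"]
31. n6.hot = false  [S₁.wid == true]
32. n6.wid = false  [S₁.wid == true]
33. n6.tag = "yxmq"  [S₂.tag ++ "q"]
34. n0.hot = true  [S₁.wid == false]
35. n0.wid = false  [not B.depth]
36. n0.tag = "yxmqm"  [S₁.tag ++ "m"]

"yxmqm"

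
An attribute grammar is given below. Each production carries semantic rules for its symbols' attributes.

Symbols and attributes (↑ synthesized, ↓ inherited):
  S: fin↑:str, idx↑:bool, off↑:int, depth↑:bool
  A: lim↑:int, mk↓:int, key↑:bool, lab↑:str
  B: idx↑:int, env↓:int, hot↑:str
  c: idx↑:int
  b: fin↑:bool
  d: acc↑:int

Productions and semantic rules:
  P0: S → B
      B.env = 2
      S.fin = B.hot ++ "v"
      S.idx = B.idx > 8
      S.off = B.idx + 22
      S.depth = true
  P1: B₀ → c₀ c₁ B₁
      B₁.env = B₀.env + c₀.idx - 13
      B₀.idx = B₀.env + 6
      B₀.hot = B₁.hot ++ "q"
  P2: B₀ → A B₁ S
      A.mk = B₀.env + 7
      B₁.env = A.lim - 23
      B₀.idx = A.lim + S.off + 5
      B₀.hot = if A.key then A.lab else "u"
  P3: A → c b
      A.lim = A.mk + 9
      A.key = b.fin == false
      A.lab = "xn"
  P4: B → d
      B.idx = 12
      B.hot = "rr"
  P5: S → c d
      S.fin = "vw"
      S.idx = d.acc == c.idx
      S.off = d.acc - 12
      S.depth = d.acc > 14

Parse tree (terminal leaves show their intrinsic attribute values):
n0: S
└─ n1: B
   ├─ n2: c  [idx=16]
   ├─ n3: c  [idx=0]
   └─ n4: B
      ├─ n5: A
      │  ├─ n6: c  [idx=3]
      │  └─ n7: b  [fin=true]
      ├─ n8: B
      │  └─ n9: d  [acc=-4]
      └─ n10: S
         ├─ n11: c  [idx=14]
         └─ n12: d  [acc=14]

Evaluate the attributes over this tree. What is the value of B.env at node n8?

-2

1. n1.env = 2  [2]
2. n2.idx = 16  [terminal]
3. n3.idx = 0  [terminal]
4. n4.env = 5  [B₀.env + c₀.idx - 13]
5. n5.mk = 12  [B₀.env + 7]
6. n6.idx = 3  [terminal]
7. n7.fin = true  [terminal]
8. n5.lim = 21  [A.mk + 9]
9. n5.key = false  [b.fin == false]
10. n5.lab = "xn"  ["xn"]
11. n8.env = -2  [A.lim - 23]
12. n9.acc = -4  [terminal]
13. n8.idx = 12  [12]
14. n8.hot = "rr"  ["rr"]
15. n11.idx = 14  [terminal]
16. n12.acc = 14  [terminal]
17. n10.fin = "vw"  ["vw"]
18. n10.idx = true  [d.acc == c.idx]
19. n10.off = 2  [d.acc - 12]
20. n10.depth = false  [d.acc > 14]
21. n4.idx = 28  [A.lim + S.off + 5]
22. n4.hot = "u"  [if A.key then A.lab else "u"]
23. n1.idx = 8  [B₀.env + 6]
24. n1.hot = "uq"  [B₁.hot ++ "q"]
25. n0.fin = "uqv"  [B.hot ++ "v"]
26. n0.idx = false  [B.idx > 8]
27. n0.off = 30  [B.idx + 22]
28. n0.depth = true  [true]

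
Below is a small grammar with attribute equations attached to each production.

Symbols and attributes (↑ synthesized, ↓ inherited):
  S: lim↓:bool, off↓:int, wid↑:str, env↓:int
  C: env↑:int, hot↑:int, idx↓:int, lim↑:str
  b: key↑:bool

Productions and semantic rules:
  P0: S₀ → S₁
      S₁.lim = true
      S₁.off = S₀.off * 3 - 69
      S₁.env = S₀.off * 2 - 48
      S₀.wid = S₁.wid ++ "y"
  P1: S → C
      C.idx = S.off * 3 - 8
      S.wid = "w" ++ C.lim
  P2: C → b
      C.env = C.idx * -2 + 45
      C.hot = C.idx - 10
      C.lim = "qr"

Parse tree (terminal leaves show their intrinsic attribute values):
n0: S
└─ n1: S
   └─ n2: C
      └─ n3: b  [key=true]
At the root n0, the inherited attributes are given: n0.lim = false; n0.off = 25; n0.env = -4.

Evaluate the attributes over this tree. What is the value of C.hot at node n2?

0

1. n0.lim = false  [given at root]
2. n0.off = 25  [given at root]
3. n0.env = -4  [given at root]
4. n1.lim = true  [true]
5. n1.off = 6  [S₀.off * 3 - 69]
6. n1.env = 2  [S₀.off * 2 - 48]
7. n2.idx = 10  [S.off * 3 - 8]
8. n3.key = true  [terminal]
9. n2.env = 25  [C.idx * -2 + 45]
10. n2.hot = 0  [C.idx - 10]
11. n2.lim = "qr"  ["qr"]
12. n1.wid = "wqr"  ["w" ++ C.lim]
13. n0.wid = "wqry"  [S₁.wid ++ "y"]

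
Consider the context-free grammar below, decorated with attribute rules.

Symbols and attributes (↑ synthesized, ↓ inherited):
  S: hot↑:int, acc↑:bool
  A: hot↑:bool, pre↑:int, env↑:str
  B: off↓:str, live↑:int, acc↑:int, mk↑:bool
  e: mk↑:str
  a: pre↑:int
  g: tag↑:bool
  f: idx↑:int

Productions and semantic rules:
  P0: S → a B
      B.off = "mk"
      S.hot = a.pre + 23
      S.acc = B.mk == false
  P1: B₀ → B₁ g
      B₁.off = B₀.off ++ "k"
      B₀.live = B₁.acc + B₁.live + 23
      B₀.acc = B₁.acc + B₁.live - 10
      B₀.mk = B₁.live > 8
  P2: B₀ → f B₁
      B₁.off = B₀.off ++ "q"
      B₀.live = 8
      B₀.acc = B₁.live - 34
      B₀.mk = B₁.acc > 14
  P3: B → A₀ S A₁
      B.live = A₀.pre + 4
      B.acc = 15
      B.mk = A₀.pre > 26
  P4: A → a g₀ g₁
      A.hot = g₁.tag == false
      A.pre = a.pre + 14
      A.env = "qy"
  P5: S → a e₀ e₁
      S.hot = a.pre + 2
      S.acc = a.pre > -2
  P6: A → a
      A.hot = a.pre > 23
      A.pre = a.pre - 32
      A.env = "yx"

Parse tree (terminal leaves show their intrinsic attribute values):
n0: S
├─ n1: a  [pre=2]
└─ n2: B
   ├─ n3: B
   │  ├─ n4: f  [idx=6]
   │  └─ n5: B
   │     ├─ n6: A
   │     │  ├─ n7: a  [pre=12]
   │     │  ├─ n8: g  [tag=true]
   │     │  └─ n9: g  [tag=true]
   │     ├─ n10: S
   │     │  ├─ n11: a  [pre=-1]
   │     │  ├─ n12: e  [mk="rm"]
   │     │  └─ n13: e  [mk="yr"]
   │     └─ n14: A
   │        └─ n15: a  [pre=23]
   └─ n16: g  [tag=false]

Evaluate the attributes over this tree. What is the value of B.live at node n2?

27

1. n1.pre = 2  [terminal]
2. n2.off = "mk"  ["mk"]
3. n3.off = "mkk"  [B₀.off ++ "k"]
4. n4.idx = 6  [terminal]
5. n5.off = "mkkq"  [B₀.off ++ "q"]
6. n7.pre = 12  [terminal]
7. n8.tag = true  [terminal]
8. n9.tag = true  [terminal]
9. n6.hot = false  [g₁.tag == false]
10. n6.pre = 26  [a.pre + 14]
11. n6.env = "qy"  ["qy"]
12. n11.pre = -1  [terminal]
13. n12.mk = "rm"  [terminal]
14. n13.mk = "yr"  [terminal]
15. n10.hot = 1  [a.pre + 2]
16. n10.acc = true  [a.pre > -2]
17. n15.pre = 23  [terminal]
18. n14.hot = false  [a.pre > 23]
19. n14.pre = -9  [a.pre - 32]
20. n14.env = "yx"  ["yx"]
21. n5.live = 30  [A₀.pre + 4]
22. n5.acc = 15  [15]
23. n5.mk = false  [A₀.pre > 26]
24. n3.live = 8  [8]
25. n3.acc = -4  [B₁.live - 34]
26. n3.mk = true  [B₁.acc > 14]
27. n16.tag = false  [terminal]
28. n2.live = 27  [B₁.acc + B₁.live + 23]
29. n2.acc = -6  [B₁.acc + B₁.live - 10]
30. n2.mk = false  [B₁.live > 8]
31. n0.hot = 25  [a.pre + 23]
32. n0.acc = true  [B.mk == false]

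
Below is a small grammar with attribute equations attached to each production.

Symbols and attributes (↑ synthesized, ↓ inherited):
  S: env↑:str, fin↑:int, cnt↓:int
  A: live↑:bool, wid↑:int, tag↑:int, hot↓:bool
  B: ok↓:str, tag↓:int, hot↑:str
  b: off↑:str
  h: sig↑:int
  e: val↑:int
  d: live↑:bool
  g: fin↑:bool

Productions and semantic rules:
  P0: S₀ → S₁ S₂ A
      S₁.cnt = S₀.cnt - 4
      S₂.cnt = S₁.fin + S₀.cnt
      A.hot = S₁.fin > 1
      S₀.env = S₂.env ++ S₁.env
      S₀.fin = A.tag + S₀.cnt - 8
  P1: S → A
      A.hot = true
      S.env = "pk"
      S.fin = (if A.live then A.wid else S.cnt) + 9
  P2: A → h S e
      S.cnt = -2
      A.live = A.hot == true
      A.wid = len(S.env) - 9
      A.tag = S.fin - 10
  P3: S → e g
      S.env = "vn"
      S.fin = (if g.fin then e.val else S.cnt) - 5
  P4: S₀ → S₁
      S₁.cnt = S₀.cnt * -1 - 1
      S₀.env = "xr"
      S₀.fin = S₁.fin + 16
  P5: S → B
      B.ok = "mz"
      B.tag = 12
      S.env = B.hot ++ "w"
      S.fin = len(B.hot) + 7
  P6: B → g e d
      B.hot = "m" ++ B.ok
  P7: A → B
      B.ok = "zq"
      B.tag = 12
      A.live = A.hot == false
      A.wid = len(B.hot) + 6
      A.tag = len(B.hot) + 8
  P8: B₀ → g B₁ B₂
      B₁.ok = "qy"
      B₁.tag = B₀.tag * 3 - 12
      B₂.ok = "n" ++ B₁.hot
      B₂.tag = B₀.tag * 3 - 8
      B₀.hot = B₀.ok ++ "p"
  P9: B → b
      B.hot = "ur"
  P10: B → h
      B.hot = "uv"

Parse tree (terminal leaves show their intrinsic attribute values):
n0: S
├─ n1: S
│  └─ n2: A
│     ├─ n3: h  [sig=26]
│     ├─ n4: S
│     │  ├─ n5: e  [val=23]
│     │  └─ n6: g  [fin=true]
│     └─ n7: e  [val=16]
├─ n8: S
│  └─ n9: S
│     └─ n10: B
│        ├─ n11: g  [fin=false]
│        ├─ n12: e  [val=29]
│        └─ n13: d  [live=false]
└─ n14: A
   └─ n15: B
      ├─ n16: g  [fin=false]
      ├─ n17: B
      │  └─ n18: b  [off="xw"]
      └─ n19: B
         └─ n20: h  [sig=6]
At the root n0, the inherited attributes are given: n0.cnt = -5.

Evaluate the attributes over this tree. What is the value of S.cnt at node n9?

1. n0.cnt = -5  [given at root]
2. n1.cnt = -9  [S₀.cnt - 4]
3. n2.hot = true  [true]
4. n3.sig = 26  [terminal]
5. n4.cnt = -2  [-2]
6. n5.val = 23  [terminal]
7. n6.fin = true  [terminal]
8. n4.env = "vn"  ["vn"]
9. n4.fin = 18  [(if g.fin then e.val else S.cnt) - 5]
10. n7.val = 16  [terminal]
11. n2.live = true  [A.hot == true]
12. n2.wid = -7  [len(S.env) - 9]
13. n2.tag = 8  [S.fin - 10]
14. n1.env = "pk"  ["pk"]
15. n1.fin = 2  [(if A.live then A.wid else S.cnt) + 9]
16. n8.cnt = -3  [S₁.fin + S₀.cnt]
17. n9.cnt = 2  [S₀.cnt * -1 - 1]
18. n10.ok = "mz"  ["mz"]
19. n10.tag = 12  [12]
20. n11.fin = false  [terminal]
21. n12.val = 29  [terminal]
22. n13.live = false  [terminal]
23. n10.hot = "mmz"  ["m" ++ B.ok]
24. n9.env = "mmzw"  [B.hot ++ "w"]
25. n9.fin = 10  [len(B.hot) + 7]
26. n8.env = "xr"  ["xr"]
27. n8.fin = 26  [S₁.fin + 16]
28. n14.hot = true  [S₁.fin > 1]
29. n15.ok = "zq"  ["zq"]
30. n15.tag = 12  [12]
31. n16.fin = false  [terminal]
32. n17.ok = "qy"  ["qy"]
33. n17.tag = 24  [B₀.tag * 3 - 12]
34. n18.off = "xw"  [terminal]
35. n17.hot = "ur"  ["ur"]
36. n19.ok = "nur"  ["n" ++ B₁.hot]
37. n19.tag = 28  [B₀.tag * 3 - 8]
38. n20.sig = 6  [terminal]
39. n19.hot = "uv"  ["uv"]
40. n15.hot = "zqp"  [B₀.ok ++ "p"]
41. n14.live = false  [A.hot == false]
42. n14.wid = 9  [len(B.hot) + 6]
43. n14.tag = 11  [len(B.hot) + 8]
44. n0.env = "xrpk"  [S₂.env ++ S₁.env]
45. n0.fin = -2  [A.tag + S₀.cnt - 8]

2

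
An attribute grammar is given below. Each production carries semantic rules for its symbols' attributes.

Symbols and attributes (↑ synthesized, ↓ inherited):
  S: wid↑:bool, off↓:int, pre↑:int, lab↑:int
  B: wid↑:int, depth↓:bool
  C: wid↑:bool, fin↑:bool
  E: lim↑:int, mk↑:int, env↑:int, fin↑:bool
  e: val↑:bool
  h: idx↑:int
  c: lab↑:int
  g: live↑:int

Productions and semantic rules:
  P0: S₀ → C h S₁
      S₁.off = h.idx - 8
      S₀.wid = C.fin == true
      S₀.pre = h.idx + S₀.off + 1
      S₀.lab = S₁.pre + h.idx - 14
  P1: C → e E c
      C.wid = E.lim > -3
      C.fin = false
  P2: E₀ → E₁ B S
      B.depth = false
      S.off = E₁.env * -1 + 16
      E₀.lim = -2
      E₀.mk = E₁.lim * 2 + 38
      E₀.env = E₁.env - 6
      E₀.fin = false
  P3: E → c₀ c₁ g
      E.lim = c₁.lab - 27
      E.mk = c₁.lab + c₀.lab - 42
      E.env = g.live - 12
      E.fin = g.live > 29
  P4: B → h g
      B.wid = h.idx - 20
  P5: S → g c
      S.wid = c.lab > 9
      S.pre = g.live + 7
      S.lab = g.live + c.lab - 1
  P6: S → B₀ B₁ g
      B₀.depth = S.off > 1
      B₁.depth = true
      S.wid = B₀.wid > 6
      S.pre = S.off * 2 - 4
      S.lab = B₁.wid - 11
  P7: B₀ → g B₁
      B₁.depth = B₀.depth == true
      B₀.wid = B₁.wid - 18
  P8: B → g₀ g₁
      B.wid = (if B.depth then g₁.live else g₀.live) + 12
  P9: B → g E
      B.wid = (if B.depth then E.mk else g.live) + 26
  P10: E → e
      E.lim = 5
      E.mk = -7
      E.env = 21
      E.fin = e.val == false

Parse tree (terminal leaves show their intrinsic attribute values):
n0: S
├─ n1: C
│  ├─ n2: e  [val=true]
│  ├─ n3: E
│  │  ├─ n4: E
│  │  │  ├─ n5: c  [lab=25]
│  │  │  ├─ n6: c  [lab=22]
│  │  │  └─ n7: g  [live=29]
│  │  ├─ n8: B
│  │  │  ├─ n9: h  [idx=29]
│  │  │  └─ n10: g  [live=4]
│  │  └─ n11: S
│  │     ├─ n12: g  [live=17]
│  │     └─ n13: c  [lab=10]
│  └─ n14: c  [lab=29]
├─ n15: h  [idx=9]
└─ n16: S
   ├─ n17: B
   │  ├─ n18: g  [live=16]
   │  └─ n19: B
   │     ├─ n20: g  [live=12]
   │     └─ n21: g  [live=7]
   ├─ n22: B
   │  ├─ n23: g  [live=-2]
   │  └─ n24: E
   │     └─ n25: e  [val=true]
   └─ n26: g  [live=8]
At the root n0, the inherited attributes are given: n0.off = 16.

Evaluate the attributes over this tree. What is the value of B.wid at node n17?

1. n0.off = 16  [given at root]
2. n2.val = true  [terminal]
3. n5.lab = 25  [terminal]
4. n6.lab = 22  [terminal]
5. n7.live = 29  [terminal]
6. n4.lim = -5  [c₁.lab - 27]
7. n4.mk = 5  [c₁.lab + c₀.lab - 42]
8. n4.env = 17  [g.live - 12]
9. n4.fin = false  [g.live > 29]
10. n8.depth = false  [false]
11. n9.idx = 29  [terminal]
12. n10.live = 4  [terminal]
13. n8.wid = 9  [h.idx - 20]
14. n11.off = -1  [E₁.env * -1 + 16]
15. n12.live = 17  [terminal]
16. n13.lab = 10  [terminal]
17. n11.wid = true  [c.lab > 9]
18. n11.pre = 24  [g.live + 7]
19. n11.lab = 26  [g.live + c.lab - 1]
20. n3.lim = -2  [-2]
21. n3.mk = 28  [E₁.lim * 2 + 38]
22. n3.env = 11  [E₁.env - 6]
23. n3.fin = false  [false]
24. n14.lab = 29  [terminal]
25. n1.wid = true  [E.lim > -3]
26. n1.fin = false  [false]
27. n15.idx = 9  [terminal]
28. n16.off = 1  [h.idx - 8]
29. n17.depth = false  [S.off > 1]
30. n18.live = 16  [terminal]
31. n19.depth = false  [B₀.depth == true]
32. n20.live = 12  [terminal]
33. n21.live = 7  [terminal]
34. n19.wid = 24  [(if B.depth then g₁.live else g₀.live) + 12]
35. n17.wid = 6  [B₁.wid - 18]
36. n22.depth = true  [true]
37. n23.live = -2  [terminal]
38. n25.val = true  [terminal]
39. n24.lim = 5  [5]
40. n24.mk = -7  [-7]
41. n24.env = 21  [21]
42. n24.fin = false  [e.val == false]
43. n22.wid = 19  [(if B.depth then E.mk else g.live) + 26]
44. n26.live = 8  [terminal]
45. n16.wid = false  [B₀.wid > 6]
46. n16.pre = -2  [S.off * 2 - 4]
47. n16.lab = 8  [B₁.wid - 11]
48. n0.wid = false  [C.fin == true]
49. n0.pre = 26  [h.idx + S₀.off + 1]
50. n0.lab = -7  [S₁.pre + h.idx - 14]

6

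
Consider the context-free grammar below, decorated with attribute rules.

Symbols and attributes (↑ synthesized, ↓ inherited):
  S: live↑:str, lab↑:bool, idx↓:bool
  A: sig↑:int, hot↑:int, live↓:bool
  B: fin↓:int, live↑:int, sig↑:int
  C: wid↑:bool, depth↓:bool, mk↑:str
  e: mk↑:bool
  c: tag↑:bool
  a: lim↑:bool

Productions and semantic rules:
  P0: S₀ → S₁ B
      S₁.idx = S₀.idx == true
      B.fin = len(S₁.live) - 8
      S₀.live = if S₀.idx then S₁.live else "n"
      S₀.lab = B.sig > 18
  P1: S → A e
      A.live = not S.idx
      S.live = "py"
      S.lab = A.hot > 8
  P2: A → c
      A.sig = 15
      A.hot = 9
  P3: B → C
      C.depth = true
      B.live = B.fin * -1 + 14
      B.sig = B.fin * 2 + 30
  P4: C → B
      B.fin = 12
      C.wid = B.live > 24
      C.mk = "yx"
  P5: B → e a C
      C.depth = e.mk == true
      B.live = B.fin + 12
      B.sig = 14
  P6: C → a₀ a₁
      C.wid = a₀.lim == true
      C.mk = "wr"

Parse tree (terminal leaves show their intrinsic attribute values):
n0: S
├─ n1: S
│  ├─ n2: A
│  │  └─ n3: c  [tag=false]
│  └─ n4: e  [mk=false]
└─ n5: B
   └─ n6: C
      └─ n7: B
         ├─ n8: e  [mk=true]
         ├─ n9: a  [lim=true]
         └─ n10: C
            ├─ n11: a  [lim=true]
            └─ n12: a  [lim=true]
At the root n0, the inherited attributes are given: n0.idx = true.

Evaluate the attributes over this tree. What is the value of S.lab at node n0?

1. n0.idx = true  [given at root]
2. n1.idx = true  [S₀.idx == true]
3. n2.live = false  [not S.idx]
4. n3.tag = false  [terminal]
5. n2.sig = 15  [15]
6. n2.hot = 9  [9]
7. n4.mk = false  [terminal]
8. n1.live = "py"  ["py"]
9. n1.lab = true  [A.hot > 8]
10. n5.fin = -6  [len(S₁.live) - 8]
11. n6.depth = true  [true]
12. n7.fin = 12  [12]
13. n8.mk = true  [terminal]
14. n9.lim = true  [terminal]
15. n10.depth = true  [e.mk == true]
16. n11.lim = true  [terminal]
17. n12.lim = true  [terminal]
18. n10.wid = true  [a₀.lim == true]
19. n10.mk = "wr"  ["wr"]
20. n7.live = 24  [B.fin + 12]
21. n7.sig = 14  [14]
22. n6.wid = false  [B.live > 24]
23. n6.mk = "yx"  ["yx"]
24. n5.live = 20  [B.fin * -1 + 14]
25. n5.sig = 18  [B.fin * 2 + 30]
26. n0.live = "py"  [if S₀.idx then S₁.live else "n"]
27. n0.lab = false  [B.sig > 18]

false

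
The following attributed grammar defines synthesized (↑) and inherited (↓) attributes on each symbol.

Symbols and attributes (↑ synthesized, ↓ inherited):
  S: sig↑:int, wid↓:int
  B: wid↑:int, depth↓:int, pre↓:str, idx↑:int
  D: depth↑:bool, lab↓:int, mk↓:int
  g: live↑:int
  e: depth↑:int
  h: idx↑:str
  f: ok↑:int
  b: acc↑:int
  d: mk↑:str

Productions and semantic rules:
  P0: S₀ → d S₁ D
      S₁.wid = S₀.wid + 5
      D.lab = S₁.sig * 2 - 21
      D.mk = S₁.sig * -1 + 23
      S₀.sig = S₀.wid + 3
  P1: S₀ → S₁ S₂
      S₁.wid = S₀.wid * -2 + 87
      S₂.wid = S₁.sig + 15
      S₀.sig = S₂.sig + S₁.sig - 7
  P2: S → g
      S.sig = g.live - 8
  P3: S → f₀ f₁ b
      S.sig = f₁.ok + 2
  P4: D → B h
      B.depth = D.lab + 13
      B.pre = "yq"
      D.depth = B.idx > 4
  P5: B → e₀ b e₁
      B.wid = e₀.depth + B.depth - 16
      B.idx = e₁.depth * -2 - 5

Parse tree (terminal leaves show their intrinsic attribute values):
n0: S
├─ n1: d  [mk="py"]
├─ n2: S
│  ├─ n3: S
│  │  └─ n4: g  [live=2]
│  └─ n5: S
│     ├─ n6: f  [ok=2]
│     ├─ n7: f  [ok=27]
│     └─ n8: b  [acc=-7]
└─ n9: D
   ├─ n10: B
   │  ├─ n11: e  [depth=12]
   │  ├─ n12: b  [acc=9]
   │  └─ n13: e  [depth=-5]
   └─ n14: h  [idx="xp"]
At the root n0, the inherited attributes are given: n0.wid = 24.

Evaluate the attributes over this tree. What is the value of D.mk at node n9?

7

1. n0.wid = 24  [given at root]
2. n1.mk = "py"  [terminal]
3. n2.wid = 29  [S₀.wid + 5]
4. n3.wid = 29  [S₀.wid * -2 + 87]
5. n4.live = 2  [terminal]
6. n3.sig = -6  [g.live - 8]
7. n5.wid = 9  [S₁.sig + 15]
8. n6.ok = 2  [terminal]
9. n7.ok = 27  [terminal]
10. n8.acc = -7  [terminal]
11. n5.sig = 29  [f₁.ok + 2]
12. n2.sig = 16  [S₂.sig + S₁.sig - 7]
13. n9.lab = 11  [S₁.sig * 2 - 21]
14. n9.mk = 7  [S₁.sig * -1 + 23]
15. n10.depth = 24  [D.lab + 13]
16. n10.pre = "yq"  ["yq"]
17. n11.depth = 12  [terminal]
18. n12.acc = 9  [terminal]
19. n13.depth = -5  [terminal]
20. n10.wid = 20  [e₀.depth + B.depth - 16]
21. n10.idx = 5  [e₁.depth * -2 - 5]
22. n14.idx = "xp"  [terminal]
23. n9.depth = true  [B.idx > 4]
24. n0.sig = 27  [S₀.wid + 3]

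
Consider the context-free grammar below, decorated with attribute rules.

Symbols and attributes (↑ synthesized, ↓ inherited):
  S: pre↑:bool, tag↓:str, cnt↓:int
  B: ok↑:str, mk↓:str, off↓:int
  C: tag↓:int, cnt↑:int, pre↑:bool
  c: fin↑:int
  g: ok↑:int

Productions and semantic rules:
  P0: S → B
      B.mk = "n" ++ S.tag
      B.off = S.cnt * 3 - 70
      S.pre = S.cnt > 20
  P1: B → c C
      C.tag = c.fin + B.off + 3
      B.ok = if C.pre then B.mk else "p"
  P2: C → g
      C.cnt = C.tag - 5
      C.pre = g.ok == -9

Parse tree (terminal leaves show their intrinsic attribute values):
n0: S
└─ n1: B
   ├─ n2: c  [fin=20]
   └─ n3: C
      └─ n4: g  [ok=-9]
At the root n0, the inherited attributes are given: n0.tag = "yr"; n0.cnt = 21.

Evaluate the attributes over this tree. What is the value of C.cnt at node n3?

11

1. n0.tag = "yr"  [given at root]
2. n0.cnt = 21  [given at root]
3. n1.mk = "nyr"  ["n" ++ S.tag]
4. n1.off = -7  [S.cnt * 3 - 70]
5. n2.fin = 20  [terminal]
6. n3.tag = 16  [c.fin + B.off + 3]
7. n4.ok = -9  [terminal]
8. n3.cnt = 11  [C.tag - 5]
9. n3.pre = true  [g.ok == -9]
10. n1.ok = "nyr"  [if C.pre then B.mk else "p"]
11. n0.pre = true  [S.cnt > 20]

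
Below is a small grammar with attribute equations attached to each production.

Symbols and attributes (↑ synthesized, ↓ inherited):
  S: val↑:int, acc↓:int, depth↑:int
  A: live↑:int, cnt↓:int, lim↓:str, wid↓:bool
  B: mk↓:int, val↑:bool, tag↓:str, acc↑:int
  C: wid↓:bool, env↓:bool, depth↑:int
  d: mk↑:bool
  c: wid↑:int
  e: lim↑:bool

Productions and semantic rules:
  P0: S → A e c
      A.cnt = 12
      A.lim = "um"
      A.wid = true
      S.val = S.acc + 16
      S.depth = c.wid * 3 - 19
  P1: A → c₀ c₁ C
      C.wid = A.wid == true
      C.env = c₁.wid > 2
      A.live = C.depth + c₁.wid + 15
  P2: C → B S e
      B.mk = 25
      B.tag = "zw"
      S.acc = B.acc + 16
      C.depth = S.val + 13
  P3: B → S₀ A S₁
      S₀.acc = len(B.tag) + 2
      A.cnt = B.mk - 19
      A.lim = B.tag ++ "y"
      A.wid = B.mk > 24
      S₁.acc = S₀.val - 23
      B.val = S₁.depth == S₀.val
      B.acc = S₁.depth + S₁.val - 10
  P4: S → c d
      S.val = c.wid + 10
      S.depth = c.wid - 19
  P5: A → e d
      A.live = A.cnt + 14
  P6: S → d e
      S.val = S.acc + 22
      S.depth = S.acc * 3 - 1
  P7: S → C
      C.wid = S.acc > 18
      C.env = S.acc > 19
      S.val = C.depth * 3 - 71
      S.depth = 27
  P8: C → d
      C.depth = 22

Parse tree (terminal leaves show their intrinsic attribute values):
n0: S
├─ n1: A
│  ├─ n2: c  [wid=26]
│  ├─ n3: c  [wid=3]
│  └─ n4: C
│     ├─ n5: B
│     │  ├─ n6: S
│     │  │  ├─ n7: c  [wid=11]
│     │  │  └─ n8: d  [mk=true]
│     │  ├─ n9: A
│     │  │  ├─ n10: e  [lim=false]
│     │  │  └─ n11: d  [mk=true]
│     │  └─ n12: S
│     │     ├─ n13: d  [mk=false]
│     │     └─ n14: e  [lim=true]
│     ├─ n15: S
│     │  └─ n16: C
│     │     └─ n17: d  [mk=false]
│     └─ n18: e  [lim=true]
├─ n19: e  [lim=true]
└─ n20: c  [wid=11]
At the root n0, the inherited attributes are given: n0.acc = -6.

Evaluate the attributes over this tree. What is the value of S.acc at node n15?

19

1. n0.acc = -6  [given at root]
2. n1.cnt = 12  [12]
3. n1.lim = "um"  ["um"]
4. n1.wid = true  [true]
5. n2.wid = 26  [terminal]
6. n3.wid = 3  [terminal]
7. n4.wid = true  [A.wid == true]
8. n4.env = true  [c₁.wid > 2]
9. n5.mk = 25  [25]
10. n5.tag = "zw"  ["zw"]
11. n6.acc = 4  [len(B.tag) + 2]
12. n7.wid = 11  [terminal]
13. n8.mk = true  [terminal]
14. n6.val = 21  [c.wid + 10]
15. n6.depth = -8  [c.wid - 19]
16. n9.cnt = 6  [B.mk - 19]
17. n9.lim = "zwy"  [B.tag ++ "y"]
18. n9.wid = true  [B.mk > 24]
19. n10.lim = false  [terminal]
20. n11.mk = true  [terminal]
21. n9.live = 20  [A.cnt + 14]
22. n12.acc = -2  [S₀.val - 23]
23. n13.mk = false  [terminal]
24. n14.lim = true  [terminal]
25. n12.val = 20  [S.acc + 22]
26. n12.depth = -7  [S.acc * 3 - 1]
27. n5.val = false  [S₁.depth == S₀.val]
28. n5.acc = 3  [S₁.depth + S₁.val - 10]
29. n15.acc = 19  [B.acc + 16]
30. n16.wid = true  [S.acc > 18]
31. n16.env = false  [S.acc > 19]
32. n17.mk = false  [terminal]
33. n16.depth = 22  [22]
34. n15.val = -5  [C.depth * 3 - 71]
35. n15.depth = 27  [27]
36. n18.lim = true  [terminal]
37. n4.depth = 8  [S.val + 13]
38. n1.live = 26  [C.depth + c₁.wid + 15]
39. n19.lim = true  [terminal]
40. n20.wid = 11  [terminal]
41. n0.val = 10  [S.acc + 16]
42. n0.depth = 14  [c.wid * 3 - 19]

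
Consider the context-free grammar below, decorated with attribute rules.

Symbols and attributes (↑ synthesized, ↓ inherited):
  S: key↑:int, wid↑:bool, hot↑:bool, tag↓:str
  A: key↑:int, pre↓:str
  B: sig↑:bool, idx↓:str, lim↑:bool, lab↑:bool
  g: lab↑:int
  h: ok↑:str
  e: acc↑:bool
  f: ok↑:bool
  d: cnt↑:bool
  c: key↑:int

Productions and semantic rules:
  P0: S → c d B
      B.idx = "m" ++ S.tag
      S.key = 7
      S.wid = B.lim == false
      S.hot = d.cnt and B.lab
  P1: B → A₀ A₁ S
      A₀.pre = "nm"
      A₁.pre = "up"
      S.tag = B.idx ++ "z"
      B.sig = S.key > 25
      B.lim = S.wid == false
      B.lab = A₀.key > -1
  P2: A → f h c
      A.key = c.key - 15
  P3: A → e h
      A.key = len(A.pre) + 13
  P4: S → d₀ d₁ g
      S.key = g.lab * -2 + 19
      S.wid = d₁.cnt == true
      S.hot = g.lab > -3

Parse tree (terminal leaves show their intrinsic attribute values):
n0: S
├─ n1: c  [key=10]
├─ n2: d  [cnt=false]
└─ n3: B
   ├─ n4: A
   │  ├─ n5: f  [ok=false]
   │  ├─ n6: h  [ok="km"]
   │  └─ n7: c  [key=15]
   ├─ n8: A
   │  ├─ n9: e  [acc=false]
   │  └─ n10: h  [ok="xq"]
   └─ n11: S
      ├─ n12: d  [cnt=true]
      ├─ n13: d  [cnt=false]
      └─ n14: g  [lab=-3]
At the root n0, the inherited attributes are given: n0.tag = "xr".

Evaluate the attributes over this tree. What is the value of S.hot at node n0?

false

1. n0.tag = "xr"  [given at root]
2. n1.key = 10  [terminal]
3. n2.cnt = false  [terminal]
4. n3.idx = "mxr"  ["m" ++ S.tag]
5. n4.pre = "nm"  ["nm"]
6. n5.ok = false  [terminal]
7. n6.ok = "km"  [terminal]
8. n7.key = 15  [terminal]
9. n4.key = 0  [c.key - 15]
10. n8.pre = "up"  ["up"]
11. n9.acc = false  [terminal]
12. n10.ok = "xq"  [terminal]
13. n8.key = 15  [len(A.pre) + 13]
14. n11.tag = "mxrz"  [B.idx ++ "z"]
15. n12.cnt = true  [terminal]
16. n13.cnt = false  [terminal]
17. n14.lab = -3  [terminal]
18. n11.key = 25  [g.lab * -2 + 19]
19. n11.wid = false  [d₁.cnt == true]
20. n11.hot = false  [g.lab > -3]
21. n3.sig = false  [S.key > 25]
22. n3.lim = true  [S.wid == false]
23. n3.lab = true  [A₀.key > -1]
24. n0.key = 7  [7]
25. n0.wid = false  [B.lim == false]
26. n0.hot = false  [d.cnt and B.lab]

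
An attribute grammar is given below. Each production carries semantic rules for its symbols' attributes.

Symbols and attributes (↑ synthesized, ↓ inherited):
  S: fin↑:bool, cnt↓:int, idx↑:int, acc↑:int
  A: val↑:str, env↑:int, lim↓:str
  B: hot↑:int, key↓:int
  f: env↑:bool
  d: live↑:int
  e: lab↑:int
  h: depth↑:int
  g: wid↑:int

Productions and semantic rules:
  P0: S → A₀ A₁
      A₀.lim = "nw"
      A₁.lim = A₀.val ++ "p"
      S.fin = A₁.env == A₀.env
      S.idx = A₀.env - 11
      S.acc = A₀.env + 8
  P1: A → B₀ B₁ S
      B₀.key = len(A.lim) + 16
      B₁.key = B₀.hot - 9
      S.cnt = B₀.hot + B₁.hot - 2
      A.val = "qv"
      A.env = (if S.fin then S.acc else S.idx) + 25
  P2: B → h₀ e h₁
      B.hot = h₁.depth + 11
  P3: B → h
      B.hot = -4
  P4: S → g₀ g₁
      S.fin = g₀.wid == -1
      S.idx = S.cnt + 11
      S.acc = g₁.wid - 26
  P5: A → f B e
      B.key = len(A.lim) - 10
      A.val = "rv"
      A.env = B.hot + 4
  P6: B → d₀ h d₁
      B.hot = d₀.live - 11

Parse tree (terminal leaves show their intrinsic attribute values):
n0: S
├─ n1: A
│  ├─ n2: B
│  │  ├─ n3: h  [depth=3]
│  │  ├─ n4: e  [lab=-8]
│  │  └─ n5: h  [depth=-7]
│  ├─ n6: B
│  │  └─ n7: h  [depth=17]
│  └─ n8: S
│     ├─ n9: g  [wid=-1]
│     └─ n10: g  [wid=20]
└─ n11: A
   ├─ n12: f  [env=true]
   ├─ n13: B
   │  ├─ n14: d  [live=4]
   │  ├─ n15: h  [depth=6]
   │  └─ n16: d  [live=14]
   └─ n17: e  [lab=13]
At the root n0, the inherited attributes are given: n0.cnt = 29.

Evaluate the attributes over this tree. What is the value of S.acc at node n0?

1. n0.cnt = 29  [given at root]
2. n1.lim = "nw"  ["nw"]
3. n2.key = 18  [len(A.lim) + 16]
4. n3.depth = 3  [terminal]
5. n4.lab = -8  [terminal]
6. n5.depth = -7  [terminal]
7. n2.hot = 4  [h₁.depth + 11]
8. n6.key = -5  [B₀.hot - 9]
9. n7.depth = 17  [terminal]
10. n6.hot = -4  [-4]
11. n8.cnt = -2  [B₀.hot + B₁.hot - 2]
12. n9.wid = -1  [terminal]
13. n10.wid = 20  [terminal]
14. n8.fin = true  [g₀.wid == -1]
15. n8.idx = 9  [S.cnt + 11]
16. n8.acc = -6  [g₁.wid - 26]
17. n1.val = "qv"  ["qv"]
18. n1.env = 19  [(if S.fin then S.acc else S.idx) + 25]
19. n11.lim = "qvp"  [A₀.val ++ "p"]
20. n12.env = true  [terminal]
21. n13.key = -7  [len(A.lim) - 10]
22. n14.live = 4  [terminal]
23. n15.depth = 6  [terminal]
24. n16.live = 14  [terminal]
25. n13.hot = -7  [d₀.live - 11]
26. n17.lab = 13  [terminal]
27. n11.val = "rv"  ["rv"]
28. n11.env = -3  [B.hot + 4]
29. n0.fin = false  [A₁.env == A₀.env]
30. n0.idx = 8  [A₀.env - 11]
31. n0.acc = 27  [A₀.env + 8]

27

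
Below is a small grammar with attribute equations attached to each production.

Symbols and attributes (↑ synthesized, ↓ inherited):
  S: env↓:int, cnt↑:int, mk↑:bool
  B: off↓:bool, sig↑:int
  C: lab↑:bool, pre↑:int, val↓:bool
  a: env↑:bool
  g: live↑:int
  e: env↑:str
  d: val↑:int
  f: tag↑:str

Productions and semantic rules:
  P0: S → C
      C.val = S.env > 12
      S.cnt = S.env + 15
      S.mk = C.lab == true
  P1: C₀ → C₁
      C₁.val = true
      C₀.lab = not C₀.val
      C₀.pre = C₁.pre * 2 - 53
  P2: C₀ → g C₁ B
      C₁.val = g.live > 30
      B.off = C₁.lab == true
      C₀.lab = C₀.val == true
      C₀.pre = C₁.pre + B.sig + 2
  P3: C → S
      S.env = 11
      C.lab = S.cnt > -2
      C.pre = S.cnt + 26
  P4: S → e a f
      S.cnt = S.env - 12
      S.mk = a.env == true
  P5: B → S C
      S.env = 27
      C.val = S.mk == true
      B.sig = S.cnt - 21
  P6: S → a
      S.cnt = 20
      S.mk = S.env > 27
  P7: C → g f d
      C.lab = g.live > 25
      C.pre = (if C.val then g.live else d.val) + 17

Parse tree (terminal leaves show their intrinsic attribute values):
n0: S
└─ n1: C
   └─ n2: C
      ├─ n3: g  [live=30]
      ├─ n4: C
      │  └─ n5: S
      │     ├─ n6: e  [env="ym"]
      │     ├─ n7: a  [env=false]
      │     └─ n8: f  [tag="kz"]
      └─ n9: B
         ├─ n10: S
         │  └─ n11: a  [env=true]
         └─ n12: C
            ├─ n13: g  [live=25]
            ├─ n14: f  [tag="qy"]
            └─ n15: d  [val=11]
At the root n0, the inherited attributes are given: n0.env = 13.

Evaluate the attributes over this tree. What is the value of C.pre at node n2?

26

1. n0.env = 13  [given at root]
2. n1.val = true  [S.env > 12]
3. n2.val = true  [true]
4. n3.live = 30  [terminal]
5. n4.val = false  [g.live > 30]
6. n5.env = 11  [11]
7. n6.env = "ym"  [terminal]
8. n7.env = false  [terminal]
9. n8.tag = "kz"  [terminal]
10. n5.cnt = -1  [S.env - 12]
11. n5.mk = false  [a.env == true]
12. n4.lab = true  [S.cnt > -2]
13. n4.pre = 25  [S.cnt + 26]
14. n9.off = true  [C₁.lab == true]
15. n10.env = 27  [27]
16. n11.env = true  [terminal]
17. n10.cnt = 20  [20]
18. n10.mk = false  [S.env > 27]
19. n12.val = false  [S.mk == true]
20. n13.live = 25  [terminal]
21. n14.tag = "qy"  [terminal]
22. n15.val = 11  [terminal]
23. n12.lab = false  [g.live > 25]
24. n12.pre = 28  [(if C.val then g.live else d.val) + 17]
25. n9.sig = -1  [S.cnt - 21]
26. n2.lab = true  [C₀.val == true]
27. n2.pre = 26  [C₁.pre + B.sig + 2]
28. n1.lab = false  [not C₀.val]
29. n1.pre = -1  [C₁.pre * 2 - 53]
30. n0.cnt = 28  [S.env + 15]
31. n0.mk = false  [C.lab == true]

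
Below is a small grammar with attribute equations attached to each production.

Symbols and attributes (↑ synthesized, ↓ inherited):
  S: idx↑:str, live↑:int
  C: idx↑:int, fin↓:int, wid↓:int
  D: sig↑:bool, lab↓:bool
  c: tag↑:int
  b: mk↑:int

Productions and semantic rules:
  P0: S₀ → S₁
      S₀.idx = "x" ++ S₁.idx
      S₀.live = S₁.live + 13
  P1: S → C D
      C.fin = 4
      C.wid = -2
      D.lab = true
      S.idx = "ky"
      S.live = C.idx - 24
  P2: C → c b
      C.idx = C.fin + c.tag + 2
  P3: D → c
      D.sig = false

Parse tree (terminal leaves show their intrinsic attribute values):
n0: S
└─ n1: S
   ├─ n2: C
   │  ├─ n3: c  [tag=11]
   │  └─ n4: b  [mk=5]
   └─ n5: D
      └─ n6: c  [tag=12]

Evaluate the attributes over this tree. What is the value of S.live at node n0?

6

1. n2.fin = 4  [4]
2. n2.wid = -2  [-2]
3. n3.tag = 11  [terminal]
4. n4.mk = 5  [terminal]
5. n2.idx = 17  [C.fin + c.tag + 2]
6. n5.lab = true  [true]
7. n6.tag = 12  [terminal]
8. n5.sig = false  [false]
9. n1.idx = "ky"  ["ky"]
10. n1.live = -7  [C.idx - 24]
11. n0.idx = "xky"  ["x" ++ S₁.idx]
12. n0.live = 6  [S₁.live + 13]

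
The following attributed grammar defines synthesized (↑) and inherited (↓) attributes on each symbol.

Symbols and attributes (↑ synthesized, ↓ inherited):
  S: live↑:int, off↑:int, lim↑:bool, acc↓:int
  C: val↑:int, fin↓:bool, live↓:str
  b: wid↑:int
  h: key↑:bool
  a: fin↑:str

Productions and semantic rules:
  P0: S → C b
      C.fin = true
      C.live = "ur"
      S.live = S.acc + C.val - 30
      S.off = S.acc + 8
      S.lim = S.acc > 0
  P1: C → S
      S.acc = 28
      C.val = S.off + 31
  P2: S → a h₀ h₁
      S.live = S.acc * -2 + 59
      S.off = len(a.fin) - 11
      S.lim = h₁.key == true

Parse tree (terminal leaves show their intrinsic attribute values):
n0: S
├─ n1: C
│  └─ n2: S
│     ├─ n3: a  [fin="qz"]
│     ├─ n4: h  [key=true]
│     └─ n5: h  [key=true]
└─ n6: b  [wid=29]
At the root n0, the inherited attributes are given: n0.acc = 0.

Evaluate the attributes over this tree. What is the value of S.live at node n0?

-8

1. n0.acc = 0  [given at root]
2. n1.fin = true  [true]
3. n1.live = "ur"  ["ur"]
4. n2.acc = 28  [28]
5. n3.fin = "qz"  [terminal]
6. n4.key = true  [terminal]
7. n5.key = true  [terminal]
8. n2.live = 3  [S.acc * -2 + 59]
9. n2.off = -9  [len(a.fin) - 11]
10. n2.lim = true  [h₁.key == true]
11. n1.val = 22  [S.off + 31]
12. n6.wid = 29  [terminal]
13. n0.live = -8  [S.acc + C.val - 30]
14. n0.off = 8  [S.acc + 8]
15. n0.lim = false  [S.acc > 0]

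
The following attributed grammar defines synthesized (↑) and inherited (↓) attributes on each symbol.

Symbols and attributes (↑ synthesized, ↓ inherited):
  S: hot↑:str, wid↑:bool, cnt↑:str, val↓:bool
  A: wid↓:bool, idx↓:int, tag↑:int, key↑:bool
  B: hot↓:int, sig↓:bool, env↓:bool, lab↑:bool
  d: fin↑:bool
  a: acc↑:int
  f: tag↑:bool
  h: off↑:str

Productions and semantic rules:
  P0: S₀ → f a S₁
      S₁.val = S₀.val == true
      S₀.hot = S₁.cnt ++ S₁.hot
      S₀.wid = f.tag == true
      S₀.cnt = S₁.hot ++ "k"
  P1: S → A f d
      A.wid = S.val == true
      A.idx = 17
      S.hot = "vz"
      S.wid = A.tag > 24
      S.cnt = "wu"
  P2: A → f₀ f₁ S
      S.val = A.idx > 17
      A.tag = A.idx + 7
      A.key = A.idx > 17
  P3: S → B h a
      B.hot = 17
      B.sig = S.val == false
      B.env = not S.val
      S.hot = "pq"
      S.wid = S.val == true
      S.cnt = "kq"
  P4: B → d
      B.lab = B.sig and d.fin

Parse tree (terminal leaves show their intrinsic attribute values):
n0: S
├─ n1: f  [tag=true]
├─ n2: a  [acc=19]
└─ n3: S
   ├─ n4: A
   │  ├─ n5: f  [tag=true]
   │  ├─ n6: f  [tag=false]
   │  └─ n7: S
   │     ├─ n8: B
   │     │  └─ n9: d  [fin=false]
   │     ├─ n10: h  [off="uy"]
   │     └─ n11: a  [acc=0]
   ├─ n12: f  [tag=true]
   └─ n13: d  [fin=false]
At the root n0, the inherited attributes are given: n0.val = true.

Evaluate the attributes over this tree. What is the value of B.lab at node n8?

1. n0.val = true  [given at root]
2. n1.tag = true  [terminal]
3. n2.acc = 19  [terminal]
4. n3.val = true  [S₀.val == true]
5. n4.wid = true  [S.val == true]
6. n4.idx = 17  [17]
7. n5.tag = true  [terminal]
8. n6.tag = false  [terminal]
9. n7.val = false  [A.idx > 17]
10. n8.hot = 17  [17]
11. n8.sig = true  [S.val == false]
12. n8.env = true  [not S.val]
13. n9.fin = false  [terminal]
14. n8.lab = false  [B.sig and d.fin]
15. n10.off = "uy"  [terminal]
16. n11.acc = 0  [terminal]
17. n7.hot = "pq"  ["pq"]
18. n7.wid = false  [S.val == true]
19. n7.cnt = "kq"  ["kq"]
20. n4.tag = 24  [A.idx + 7]
21. n4.key = false  [A.idx > 17]
22. n12.tag = true  [terminal]
23. n13.fin = false  [terminal]
24. n3.hot = "vz"  ["vz"]
25. n3.wid = false  [A.tag > 24]
26. n3.cnt = "wu"  ["wu"]
27. n0.hot = "wuvz"  [S₁.cnt ++ S₁.hot]
28. n0.wid = true  [f.tag == true]
29. n0.cnt = "vzk"  [S₁.hot ++ "k"]

false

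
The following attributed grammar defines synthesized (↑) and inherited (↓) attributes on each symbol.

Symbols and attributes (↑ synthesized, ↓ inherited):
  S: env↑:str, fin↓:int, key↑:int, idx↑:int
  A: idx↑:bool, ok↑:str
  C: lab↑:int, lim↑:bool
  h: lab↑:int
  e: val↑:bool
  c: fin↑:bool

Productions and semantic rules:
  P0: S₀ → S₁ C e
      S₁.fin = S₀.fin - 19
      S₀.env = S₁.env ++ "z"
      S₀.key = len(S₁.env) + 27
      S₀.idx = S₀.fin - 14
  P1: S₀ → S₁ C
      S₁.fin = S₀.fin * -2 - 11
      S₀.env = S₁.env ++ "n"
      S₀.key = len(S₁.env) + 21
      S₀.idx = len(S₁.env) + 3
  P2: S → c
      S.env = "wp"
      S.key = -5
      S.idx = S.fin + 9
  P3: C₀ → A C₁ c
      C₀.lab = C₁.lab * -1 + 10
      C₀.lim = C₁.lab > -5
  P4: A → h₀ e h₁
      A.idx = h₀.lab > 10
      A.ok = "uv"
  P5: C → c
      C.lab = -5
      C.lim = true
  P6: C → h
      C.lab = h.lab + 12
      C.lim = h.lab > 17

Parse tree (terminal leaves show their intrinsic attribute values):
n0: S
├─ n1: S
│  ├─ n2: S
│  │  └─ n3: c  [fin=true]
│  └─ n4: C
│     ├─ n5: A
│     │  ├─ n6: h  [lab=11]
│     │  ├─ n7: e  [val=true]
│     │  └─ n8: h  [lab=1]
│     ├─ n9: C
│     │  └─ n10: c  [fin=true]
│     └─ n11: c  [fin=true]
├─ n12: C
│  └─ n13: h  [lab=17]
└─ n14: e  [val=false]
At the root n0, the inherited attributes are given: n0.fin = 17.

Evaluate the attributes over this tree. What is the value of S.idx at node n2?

2

1. n0.fin = 17  [given at root]
2. n1.fin = -2  [S₀.fin - 19]
3. n2.fin = -7  [S₀.fin * -2 - 11]
4. n3.fin = true  [terminal]
5. n2.env = "wp"  ["wp"]
6. n2.key = -5  [-5]
7. n2.idx = 2  [S.fin + 9]
8. n6.lab = 11  [terminal]
9. n7.val = true  [terminal]
10. n8.lab = 1  [terminal]
11. n5.idx = true  [h₀.lab > 10]
12. n5.ok = "uv"  ["uv"]
13. n10.fin = true  [terminal]
14. n9.lab = -5  [-5]
15. n9.lim = true  [true]
16. n11.fin = true  [terminal]
17. n4.lab = 15  [C₁.lab * -1 + 10]
18. n4.lim = false  [C₁.lab > -5]
19. n1.env = "wpn"  [S₁.env ++ "n"]
20. n1.key = 23  [len(S₁.env) + 21]
21. n1.idx = 5  [len(S₁.env) + 3]
22. n13.lab = 17  [terminal]
23. n12.lab = 29  [h.lab + 12]
24. n12.lim = false  [h.lab > 17]
25. n14.val = false  [terminal]
26. n0.env = "wpnz"  [S₁.env ++ "z"]
27. n0.key = 30  [len(S₁.env) + 27]
28. n0.idx = 3  [S₀.fin - 14]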